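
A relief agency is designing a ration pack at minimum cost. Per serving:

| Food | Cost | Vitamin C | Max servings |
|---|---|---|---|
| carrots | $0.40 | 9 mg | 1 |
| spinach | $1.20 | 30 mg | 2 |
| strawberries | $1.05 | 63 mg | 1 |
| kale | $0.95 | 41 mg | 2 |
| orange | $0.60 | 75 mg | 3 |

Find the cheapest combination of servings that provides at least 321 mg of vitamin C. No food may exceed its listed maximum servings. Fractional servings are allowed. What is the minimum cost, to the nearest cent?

$3.61

Cost per mg of vitamin C: orange $0.0080, strawberries $0.0167, kale $0.0232, spinach $0.0400, carrots $0.0444.
Take 3 servings of orange: +225.0 mg vitamin C for $1.80 (total $1.80, still need 96.0 mg).
Take 1 serving of strawberries: +63.0 mg vitamin C for $1.05 (total $2.85, still need 33.0 mg).
Take 0.8049 servings of kale: +33.0 mg vitamin C for $0.76 (total $3.61, still need 0.0 mg).
Greedy by cheapest-per-mg is optimal for a single linear constraint, so the minimum cost is $3.61.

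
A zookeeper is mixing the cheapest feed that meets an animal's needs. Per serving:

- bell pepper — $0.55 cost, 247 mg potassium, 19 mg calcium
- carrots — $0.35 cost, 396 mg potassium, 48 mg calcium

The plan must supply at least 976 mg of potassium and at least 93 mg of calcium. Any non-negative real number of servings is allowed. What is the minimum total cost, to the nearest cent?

$0.86

An LP optimum is at a vertex; with two nutrient constraints at most two foods are used. Check each candidate.
bell pepper only: max(976/247, 93/19) = 4.895 servings → $2.69.
carrots only: max(976/396, 93/48) = 2.465 servings → $0.86.
bell pepper + carrots with both tight: 2.313 servings and 1.022 servings → $1.63.
So the least-cost plan costs $0.86.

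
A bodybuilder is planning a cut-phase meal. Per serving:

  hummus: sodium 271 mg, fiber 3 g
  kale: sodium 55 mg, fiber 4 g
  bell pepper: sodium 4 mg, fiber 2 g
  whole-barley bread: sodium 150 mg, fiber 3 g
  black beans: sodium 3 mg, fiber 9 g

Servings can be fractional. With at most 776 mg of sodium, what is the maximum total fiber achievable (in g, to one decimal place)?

Fiber per mg sodium: black beans 3, bell pepper 0.5, kale 0.07273, whole-barley bread 0.02, hummus 0.01107.
With no serving limits, spend the whole sodium allowance on black beans: 776 mg / 3 mg × 9 g = 2328.0 g.

2328.0 g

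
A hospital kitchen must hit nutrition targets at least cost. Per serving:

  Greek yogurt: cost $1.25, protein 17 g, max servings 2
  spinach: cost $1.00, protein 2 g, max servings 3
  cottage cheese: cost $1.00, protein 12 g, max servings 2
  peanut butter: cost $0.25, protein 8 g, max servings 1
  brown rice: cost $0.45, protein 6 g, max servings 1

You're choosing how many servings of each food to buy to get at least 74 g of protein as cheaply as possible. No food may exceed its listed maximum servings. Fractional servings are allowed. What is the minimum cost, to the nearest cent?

$6.20

Cost per g of protein: peanut butter $0.0312, Greek yogurt $0.0735, brown rice $0.0750, cottage cheese $0.0833, spinach $0.5000.
Take 1 serving of peanut butter: +8.0 g protein for $0.25 (total $0.25, still need 66.0 g).
Take 2 servings of Greek yogurt: +34.0 g protein for $2.50 (total $2.75, still need 32.0 g).
Take 1 serving of brown rice: +6.0 g protein for $0.45 (total $3.20, still need 26.0 g).
Take 2 servings of cottage cheese: +24.0 g protein for $2.00 (total $5.20, still need 2.0 g).
Take 1 serving of spinach: +2.0 g protein for $1.00 (total $6.20, still need 0.0 g).
Filling from the cheapest source first is optimal under one linear minimum: $6.20.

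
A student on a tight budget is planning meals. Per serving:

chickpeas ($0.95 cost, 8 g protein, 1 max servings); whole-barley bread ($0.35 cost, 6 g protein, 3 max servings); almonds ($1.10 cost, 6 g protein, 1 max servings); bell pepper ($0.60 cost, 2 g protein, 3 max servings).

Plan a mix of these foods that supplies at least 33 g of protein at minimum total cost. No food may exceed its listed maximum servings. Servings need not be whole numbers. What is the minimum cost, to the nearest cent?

Cost per g of protein: whole-barley bread $0.0583, chickpeas $0.1187, almonds $0.1833, bell pepper $0.3000.
Take 3 servings of whole-barley bread: +18.0 g protein for $1.05 (total $1.05, still need 15.0 g).
Take 1 serving of chickpeas: +8.0 g protein for $0.95 (total $2.00, still need 7.0 g).
Take 1 serving of almonds: +6.0 g protein for $1.10 (total $3.10, still need 1.0 g).
Take 0.5 servings of bell pepper: +1.0 g protein for $0.30 (total $3.40, still need 0.0 g).
Filling from the cheapest source first is optimal under one linear minimum: $3.40.

$3.40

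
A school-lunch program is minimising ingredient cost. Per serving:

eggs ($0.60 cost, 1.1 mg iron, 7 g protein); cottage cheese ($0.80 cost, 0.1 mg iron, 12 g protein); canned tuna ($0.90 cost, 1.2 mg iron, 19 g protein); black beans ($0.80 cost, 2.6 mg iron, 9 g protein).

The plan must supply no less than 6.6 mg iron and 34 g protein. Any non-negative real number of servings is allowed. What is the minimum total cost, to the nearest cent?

The cheapest plan sits at a corner of the feasible region — with two constraints it uses at most two foods.
eggs only: max(6.6/1.1, 34/7) = 6 servings → $3.60.
cottage cheese only: max(6.6/0.1, 34/12) = 66 servings → $52.80.
canned tuna only: max(6.6/1.2, 34/19) = 5.5 servings → $4.95.
black beans only: max(6.6/2.6, 34/9) = 3.778 servings → $3.02.
eggs + cottage cheese with both targets exact would need a negative amount; discard.
eggs + canned tuna: intersection lies outside the first quadrant.
eggs + black beans with both tight: 3.494 servings and 1.06 servings → $2.94.
cottage cheese + canned tuna with both targets exact would need a negative amount; discard.
cottage cheese + black beans with both tight: 0.9571 servings and 2.502 servings → $2.77.
canned tuna + black beans with both tight: 0.7513 servings and 2.192 servings → $2.43.
So the least-cost plan costs $2.43.

$2.43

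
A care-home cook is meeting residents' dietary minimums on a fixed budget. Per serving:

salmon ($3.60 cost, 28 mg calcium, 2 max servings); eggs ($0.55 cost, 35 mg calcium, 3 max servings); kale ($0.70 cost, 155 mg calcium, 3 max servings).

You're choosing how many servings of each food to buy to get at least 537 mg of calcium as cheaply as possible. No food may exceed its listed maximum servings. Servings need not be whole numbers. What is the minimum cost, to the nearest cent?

Cost per mg of calcium: kale $0.0045, eggs $0.0157, salmon $0.1286.
Take 3 servings of kale: +465.0 mg calcium for $2.10 (total $2.10, still need 72.0 mg).
Take 2.057 servings of eggs: +72.0 mg calcium for $1.13 (total $3.23, still need 0.0 mg).
Filling from the cheapest source first is optimal under one linear minimum: $3.23.

$3.23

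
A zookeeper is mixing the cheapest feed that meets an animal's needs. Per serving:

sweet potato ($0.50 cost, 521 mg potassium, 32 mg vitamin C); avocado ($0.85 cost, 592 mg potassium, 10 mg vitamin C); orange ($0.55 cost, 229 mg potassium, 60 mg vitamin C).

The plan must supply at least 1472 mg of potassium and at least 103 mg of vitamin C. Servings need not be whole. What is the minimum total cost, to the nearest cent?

$1.50

For a min-cost LP with two ≥-constraints, a basic feasible solution has at most two positive variables.
sweet potato only: max(1472/521, 103/32) = 3.219 servings → $1.61.
avocado only: max(1472/592, 103/10) = 10.3 servings → $8.76.
orange only: max(1472/229, 103/60) = 6.428 servings → $3.54.
sweet potato + avocado with both targets exact would need a negative amount; discard.
sweet potato + orange with both tight: 2.705 servings and 0.2741 servings → $1.50.
avocado + orange with both tight: 1.948 servings and 1.392 servings → $2.42.
Cheapest feasible corner: $1.50.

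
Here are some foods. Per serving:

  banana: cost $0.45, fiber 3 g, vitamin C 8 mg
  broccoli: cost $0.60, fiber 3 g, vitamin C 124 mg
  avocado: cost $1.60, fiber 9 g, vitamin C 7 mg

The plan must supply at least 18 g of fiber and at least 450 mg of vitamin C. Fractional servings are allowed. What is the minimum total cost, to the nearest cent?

$3.22

A basic optimal solution has at most two foods positive. Try each food alone and each pair with both targets met exactly.
banana only: max(18/3, 450/8) = 56.25 servings → $25.31.
broccoli only: max(18/3, 450/124) = 6 servings → $3.60.
avocado only: max(18/9, 450/7) = 64.29 servings → $102.86.
banana + broccoli with both tight: 2.534 servings and 3.466 servings → $3.22.
banana + avocado with both targets exact would need a negative amount; discard.
broccoli + avocado with both tight: 3.584 servings and 0.8055 servings → $3.44.
Cheapest feasible corner: $3.22.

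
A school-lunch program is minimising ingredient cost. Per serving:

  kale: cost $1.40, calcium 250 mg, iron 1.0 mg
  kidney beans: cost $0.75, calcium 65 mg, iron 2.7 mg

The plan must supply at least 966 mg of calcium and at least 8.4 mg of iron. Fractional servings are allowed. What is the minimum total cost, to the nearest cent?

$6.13

Check every corner: each single food scaled to meet both minima, and each pair solved so both constraints bind.
kale only: max(966/250, 8.4/1.0) = 8.4 servings → $11.76.
kidney beans only: max(966/65, 8.4/2.7) = 14.86 servings → $11.15.
kale + kidney beans with both tight: 3.381 servings and 1.859 servings → $6.13.
The minimum over all feasible corners is $6.13.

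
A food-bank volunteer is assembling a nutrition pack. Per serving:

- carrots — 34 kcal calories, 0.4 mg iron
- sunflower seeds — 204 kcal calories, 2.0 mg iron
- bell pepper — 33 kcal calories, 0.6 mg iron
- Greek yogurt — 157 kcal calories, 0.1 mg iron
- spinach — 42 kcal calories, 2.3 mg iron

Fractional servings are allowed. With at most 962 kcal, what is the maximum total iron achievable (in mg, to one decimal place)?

52.7 mg

Iron per kcal: spinach 0.05476, bell pepper 0.01818, carrots 0.01176, sunflower seeds 0.009804, Greek yogurt 0.0006369.
With no serving limits, spend the whole calories allowance on spinach: 962 kcal / 42 kcal × 2.3 mg = 52.7 mg.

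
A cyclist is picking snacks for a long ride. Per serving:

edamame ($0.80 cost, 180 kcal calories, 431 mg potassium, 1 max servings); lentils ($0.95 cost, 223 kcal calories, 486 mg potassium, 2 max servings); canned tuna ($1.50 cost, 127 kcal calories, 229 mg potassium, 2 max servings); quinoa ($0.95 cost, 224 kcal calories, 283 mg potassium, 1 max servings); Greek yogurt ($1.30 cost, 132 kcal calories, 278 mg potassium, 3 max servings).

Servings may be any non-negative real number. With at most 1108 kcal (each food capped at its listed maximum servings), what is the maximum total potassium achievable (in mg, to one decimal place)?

Potassium per kcal: edamame 2.394, lentils 2.179, Greek yogurt 2.106, canned tuna 1.803, quinoa 1.263.
Take 1 serving of edamame: uses 180 kcal, +431.0 mg potassium (running total 431.0 mg).
Take 2 servings of lentils: uses 446 kcal, +972.0 mg potassium (running total 1403.0 mg).
Take 3 servings of Greek yogurt: uses 396 kcal, +834.0 mg potassium (running total 2237.0 mg).
Take 0.6772 servings of canned tuna: uses 86 kcal, +155.1 mg potassium (running total 2392.1 mg).
Greedy by best ratio exhausts the calories allowance optimally: 2392.1 mg.

2392.1 mg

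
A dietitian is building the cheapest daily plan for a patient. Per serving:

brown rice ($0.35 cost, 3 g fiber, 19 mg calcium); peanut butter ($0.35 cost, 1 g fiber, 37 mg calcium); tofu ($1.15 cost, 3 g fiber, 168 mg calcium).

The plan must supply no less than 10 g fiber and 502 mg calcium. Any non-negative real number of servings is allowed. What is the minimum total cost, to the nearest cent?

$3.52

An LP optimum is at a vertex; with two nutrient constraints at most two foods are used. Check each candidate.
brown rice only: max(10/3, 502/19) = 26.42 servings → $9.25.
peanut butter only: max(10/1, 502/37) = 13.57 servings → $4.75.
tofu only: max(10/3, 502/168) = 3.333 servings → $3.83.
brown rice + peanut butter with both targets exact would need a negative amount; discard.
brown rice + tofu with both tight: 0.3893 servings and 2.944 servings → $3.52.
peanut butter + tofu with both tight: 3.053 servings and 2.316 servings → $3.73.
So the least-cost plan costs $3.52.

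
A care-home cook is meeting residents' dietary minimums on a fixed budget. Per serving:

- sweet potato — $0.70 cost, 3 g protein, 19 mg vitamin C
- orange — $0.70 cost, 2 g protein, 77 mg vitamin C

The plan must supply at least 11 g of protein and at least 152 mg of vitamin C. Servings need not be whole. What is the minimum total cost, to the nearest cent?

With two linear requirements the optimum uses one or two foods; enumerate the corners.
sweet potato only: max(11/3, 152/19) = 8 servings → $5.60.
orange only: max(11/2, 152/77) = 5.5 servings → $3.85.
sweet potato + orange with both tight: 2.813 servings and 1.28 servings → $2.87.
So the least-cost plan costs $2.87.

$2.87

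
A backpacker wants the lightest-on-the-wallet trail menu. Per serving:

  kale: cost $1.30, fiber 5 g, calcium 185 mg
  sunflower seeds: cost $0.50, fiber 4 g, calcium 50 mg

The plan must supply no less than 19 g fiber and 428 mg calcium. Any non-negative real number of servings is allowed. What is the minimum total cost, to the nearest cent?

$3.42

An LP optimum is at a vertex; with two nutrient constraints at most two foods are used. Check each candidate.
kale only: max(19/5, 428/185) = 3.8 servings → $4.94.
sunflower seeds only: max(19/4, 428/50) = 8.56 servings → $4.28.
kale + sunflower seeds with both tight: 1.555 servings and 2.806 servings → $3.42.
Cheapest feasible corner: $3.42.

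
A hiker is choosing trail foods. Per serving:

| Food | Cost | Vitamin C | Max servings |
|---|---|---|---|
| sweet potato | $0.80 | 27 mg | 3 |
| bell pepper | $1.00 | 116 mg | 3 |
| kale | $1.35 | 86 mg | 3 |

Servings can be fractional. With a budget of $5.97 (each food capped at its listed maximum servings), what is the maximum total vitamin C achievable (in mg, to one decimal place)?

Vitamin C per dollar: bell pepper 116, kale 63.7, sweet potato 33.75.
Take 3 servings of bell pepper: spends $3.00, +348.0 mg vitamin C (running total 348.0 mg).
Take 2.2 servings of kale: spends $2.97, +189.2 mg vitamin C (running total 537.2 mg).
Greedy by best ratio exhausts the cost allowance optimally: 537.2 mg.

537.2 mg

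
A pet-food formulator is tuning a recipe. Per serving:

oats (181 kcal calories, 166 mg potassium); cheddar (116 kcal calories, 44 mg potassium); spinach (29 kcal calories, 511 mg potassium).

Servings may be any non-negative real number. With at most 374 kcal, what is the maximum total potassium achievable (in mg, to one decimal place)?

6590.1 mg

Potassium per kcal: spinach 17.62, oats 0.9171, cheddar 0.3793.
With no serving limits, spend the whole calories allowance on spinach: 374 kcal / 29 kcal × 511 mg = 6590.1 mg.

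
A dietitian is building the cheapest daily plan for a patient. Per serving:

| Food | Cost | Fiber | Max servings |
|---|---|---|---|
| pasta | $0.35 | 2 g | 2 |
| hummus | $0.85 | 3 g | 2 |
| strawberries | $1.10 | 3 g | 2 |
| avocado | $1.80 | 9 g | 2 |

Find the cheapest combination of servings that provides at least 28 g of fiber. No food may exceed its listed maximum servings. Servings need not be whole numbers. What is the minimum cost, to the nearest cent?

$6.00

Cost per g of fiber: pasta $0.1750, avocado $0.2000, hummus $0.2833, strawberries $0.3667.
Take 2 servings of pasta: +4.0 g fiber for $0.70 (total $0.70, still need 24.0 g).
Take 2 servings of avocado: +18.0 g fiber for $3.60 (total $4.30, still need 6.0 g).
Take 2 servings of hummus: +6.0 g fiber for $1.70 (total $6.00, still need 0.0 g).
Filling from the cheapest source first is optimal under one linear minimum: $6.00.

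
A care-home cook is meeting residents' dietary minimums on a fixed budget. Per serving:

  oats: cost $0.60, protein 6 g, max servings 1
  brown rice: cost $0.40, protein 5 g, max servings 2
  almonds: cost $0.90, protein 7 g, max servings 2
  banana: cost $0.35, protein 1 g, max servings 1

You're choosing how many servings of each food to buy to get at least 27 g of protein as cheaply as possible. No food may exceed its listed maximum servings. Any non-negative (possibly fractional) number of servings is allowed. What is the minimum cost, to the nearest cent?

$2.81

Cost per g of protein: brown rice $0.0800, oats $0.1000, almonds $0.1286, banana $0.3500.
Take 2 servings of brown rice: +10.0 g protein for $0.80 (total $0.80, still need 17.0 g).
Take 1 serving of oats: +6.0 g protein for $0.60 (total $1.40, still need 11.0 g).
Take 1.571 servings of almonds: +11.0 g protein for $1.41 (total $2.81, still need 0.0 g).
Greedy by cheapest-per-g is optimal for a single linear constraint, so the minimum cost is $2.81.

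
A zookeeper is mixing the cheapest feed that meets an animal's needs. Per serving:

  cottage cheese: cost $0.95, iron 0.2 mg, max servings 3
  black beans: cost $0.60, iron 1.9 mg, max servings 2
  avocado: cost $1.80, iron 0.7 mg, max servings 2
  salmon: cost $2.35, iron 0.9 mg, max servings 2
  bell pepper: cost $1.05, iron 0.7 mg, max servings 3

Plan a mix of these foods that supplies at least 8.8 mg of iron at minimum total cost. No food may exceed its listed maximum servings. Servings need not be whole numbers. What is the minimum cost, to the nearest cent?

$11.87

Cost per mg of iron: black beans $0.3158, bell pepper $1.5000, avocado $2.5714, salmon $2.6111, cottage cheese $4.7500.
Take 2 servings of black beans: +3.8 mg iron for $1.20 (total $1.20, still need 5.0 mg).
Take 3 servings of bell pepper: +2.1 mg iron for $3.15 (total $4.35, still need 2.9 mg).
Take 2 servings of avocado: +1.4 mg iron for $3.60 (total $7.95, still need 1.5 mg).
Take 1.667 servings of salmon: +1.5 mg iron for $3.92 (total $11.87, still need 0.0 mg).
Greedy by cheapest-per-mg is optimal for a single linear constraint, so the minimum cost is $11.87.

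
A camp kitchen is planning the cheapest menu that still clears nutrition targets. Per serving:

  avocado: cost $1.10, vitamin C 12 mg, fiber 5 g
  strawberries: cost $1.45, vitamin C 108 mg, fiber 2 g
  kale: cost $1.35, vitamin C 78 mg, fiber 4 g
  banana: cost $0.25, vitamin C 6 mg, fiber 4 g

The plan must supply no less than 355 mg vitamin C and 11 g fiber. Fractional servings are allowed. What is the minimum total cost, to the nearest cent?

Check every corner: each single food scaled to meet both minima, and each pair solved so both constraints bind.
avocado only: max(355/12, 11/5) = 29.58 servings → $32.54.
strawberries only: max(355/108, 11/2) = 5.5 servings → $7.97.
kale only: max(355/78, 11/4) = 4.551 servings → $6.14.
banana only: max(355/6, 11/4) = 59.17 servings → $14.79.
avocado + strawberries with both tight: 0.9264 servings and 3.184 servings → $5.64.
avocado + kale: intersection lies outside the first quadrant.
avocado + banana with both targets exact would need a negative amount; discard.
strawberries + kale with both tight: 2.036 servings and 1.732 servings → $5.29.
strawberries + banana with both tight: 3.224 servings and 1.138 servings → $4.96.
kale + banana with both targets exact would need a negative amount; discard.
So the least-cost plan costs $4.96.

$4.96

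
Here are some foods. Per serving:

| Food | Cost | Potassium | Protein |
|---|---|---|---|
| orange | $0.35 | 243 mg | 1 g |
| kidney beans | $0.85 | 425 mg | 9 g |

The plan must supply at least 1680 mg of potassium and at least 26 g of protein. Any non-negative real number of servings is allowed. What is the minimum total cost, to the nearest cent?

$3.05

An LP optimum is at a vertex; with two nutrient constraints at most two foods are used. Check each candidate.
orange only: max(1680/243, 26/1) = 26 servings → $9.10.
kidney beans only: max(1680/425, 26/9) = 3.953 servings → $3.36.
orange + kidney beans with both tight: 2.31 servings and 2.632 servings → $3.05.
Cheapest feasible corner: $3.05.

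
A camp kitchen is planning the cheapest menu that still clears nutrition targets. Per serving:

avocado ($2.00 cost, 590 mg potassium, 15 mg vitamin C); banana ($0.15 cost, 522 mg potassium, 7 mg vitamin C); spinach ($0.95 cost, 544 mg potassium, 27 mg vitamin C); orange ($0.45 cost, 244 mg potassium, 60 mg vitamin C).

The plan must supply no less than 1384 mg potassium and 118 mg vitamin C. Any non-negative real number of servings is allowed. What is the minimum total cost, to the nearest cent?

$1.06

Two binding constraints pin down two serving amounts, so the optimal mix uses at most two foods. The candidates are each food alone (scaled to the tighter of potassium/vitamin C) and each pair with both constraints tight.
avocado only: max(1384/590, 118/15) = 7.867 servings → $15.73.
banana only: max(1384/522, 118/7) = 16.86 servings → $2.53.
spinach only: max(1384/544, 118/27) = 4.37 servings → $4.15.
orange only: max(1384/244, 118/60) = 5.672 servings → $2.55.
avocado + banana: intersection lies outside the first quadrant.
avocado + spinach with both targets exact would need a negative amount; discard.
avocado + orange with both tight: 1.709 servings and 1.539 servings → $4.11.
banana + spinach: the both-tight solution has a negative serving — not a feasible corner.
banana + orange with both tight: 1.832 servings and 1.753 servings → $1.06.
spinach + orange with both tight: 2.082 servings and 1.03 servings → $2.44.
Cheapest feasible corner: $1.06.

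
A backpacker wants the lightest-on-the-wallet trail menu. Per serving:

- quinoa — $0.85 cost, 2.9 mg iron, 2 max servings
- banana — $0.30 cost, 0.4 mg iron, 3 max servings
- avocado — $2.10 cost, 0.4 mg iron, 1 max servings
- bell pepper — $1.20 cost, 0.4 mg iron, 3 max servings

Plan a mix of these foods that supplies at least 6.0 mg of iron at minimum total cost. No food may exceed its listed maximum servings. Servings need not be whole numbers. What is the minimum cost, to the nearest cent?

$1.85

Cost per mg of iron: quinoa $0.2931, banana $0.7500, bell pepper $3.0000, avocado $5.2500.
Take 2 servings of quinoa: +5.8 mg iron for $1.70 (total $1.70, still need 0.2 mg).
Take 0.5 servings of banana: +0.2 mg iron for $0.15 (total $1.85, still need 0.0 mg).
Greedy by cheapest-per-mg is optimal for a single linear constraint, so the minimum cost is $1.85.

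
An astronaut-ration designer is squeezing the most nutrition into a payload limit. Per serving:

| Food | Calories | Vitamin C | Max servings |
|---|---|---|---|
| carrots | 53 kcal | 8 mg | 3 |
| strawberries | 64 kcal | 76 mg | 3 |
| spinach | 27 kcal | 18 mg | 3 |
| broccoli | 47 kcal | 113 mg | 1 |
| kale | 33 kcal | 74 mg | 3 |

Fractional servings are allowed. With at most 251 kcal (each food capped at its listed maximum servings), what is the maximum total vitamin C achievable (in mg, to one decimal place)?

459.7 mg

Vitamin C per kcal: broccoli 2.404, kale 2.242, strawberries 1.188, spinach 0.6667, carrots 0.1509.
Take 1 serving of broccoli: uses 47 kcal, +113.0 mg vitamin C (running total 113.0 mg).
Take 3 servings of kale: uses 99 kcal, +222.0 mg vitamin C (running total 335.0 mg).
Take 1.641 servings of strawberries: uses 105 kcal, +124.7 mg vitamin C (running total 459.7 mg).
Greedy by best ratio exhausts the calories allowance optimally: 459.7 mg.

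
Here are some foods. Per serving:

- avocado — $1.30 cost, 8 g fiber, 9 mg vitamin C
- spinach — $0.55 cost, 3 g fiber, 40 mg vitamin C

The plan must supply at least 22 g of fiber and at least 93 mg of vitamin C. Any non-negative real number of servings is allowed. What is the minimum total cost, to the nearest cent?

The cheapest plan sits at a corner of the feasible region — with two constraints it uses at most two foods.
avocado only: max(22/8, 93/9) = 10.33 servings → $13.43.
spinach only: max(22/3, 93/40) = 7.333 servings → $4.03.
avocado + spinach with both tight: 2.051 servings and 1.863 servings → $3.69.
Cheapest feasible corner: $3.69.

$3.69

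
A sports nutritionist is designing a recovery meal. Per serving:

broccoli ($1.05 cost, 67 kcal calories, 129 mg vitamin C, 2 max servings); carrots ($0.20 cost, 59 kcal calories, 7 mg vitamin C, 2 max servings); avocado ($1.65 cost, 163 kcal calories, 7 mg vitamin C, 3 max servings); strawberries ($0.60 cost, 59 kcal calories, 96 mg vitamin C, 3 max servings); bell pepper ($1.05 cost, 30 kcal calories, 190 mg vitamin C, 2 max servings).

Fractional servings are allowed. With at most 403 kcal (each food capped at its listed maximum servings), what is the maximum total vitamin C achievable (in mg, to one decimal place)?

929.8 mg

Vitamin C per kcal: bell pepper 6.333, broccoli 1.925, strawberries 1.627, carrots 0.1186, avocado 0.04294.
Take 2 servings of bell pepper: uses 60 kcal, +380.0 mg vitamin C (running total 380.0 mg).
Take 2 servings of broccoli: uses 134 kcal, +258.0 mg vitamin C (running total 638.0 mg).
Take 3 servings of strawberries: uses 177 kcal, +288.0 mg vitamin C (running total 926.0 mg).
Take 0.5424 servings of carrots: uses 32 kcal, +3.8 mg vitamin C (running total 929.8 mg).
Greedy by best ratio exhausts the calories allowance optimally: 929.8 mg.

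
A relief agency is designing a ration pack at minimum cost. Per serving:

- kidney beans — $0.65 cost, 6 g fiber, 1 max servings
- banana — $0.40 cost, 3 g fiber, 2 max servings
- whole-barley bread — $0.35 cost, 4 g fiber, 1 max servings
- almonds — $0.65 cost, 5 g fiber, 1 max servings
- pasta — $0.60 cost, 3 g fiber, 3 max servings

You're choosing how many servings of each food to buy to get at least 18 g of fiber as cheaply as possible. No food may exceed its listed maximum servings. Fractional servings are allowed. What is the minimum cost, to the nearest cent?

$2.05

Cost per g of fiber: whole-barley bread $0.0875, kidney beans $0.1083, almonds $0.1300, banana $0.1333, pasta $0.2000.
Take 1 serving of whole-barley bread: +4.0 g fiber for $0.35 (total $0.35, still need 14.0 g).
Take 1 serving of kidney beans: +6.0 g fiber for $0.65 (total $1.00, still need 8.0 g).
Take 1 serving of almonds: +5.0 g fiber for $0.65 (total $1.65, still need 3.0 g).
Take 1 serving of banana: +3.0 g fiber for $0.40 (total $2.05, still need 0.0 g).
Filling from the cheapest source first is optimal under one linear minimum: $2.05.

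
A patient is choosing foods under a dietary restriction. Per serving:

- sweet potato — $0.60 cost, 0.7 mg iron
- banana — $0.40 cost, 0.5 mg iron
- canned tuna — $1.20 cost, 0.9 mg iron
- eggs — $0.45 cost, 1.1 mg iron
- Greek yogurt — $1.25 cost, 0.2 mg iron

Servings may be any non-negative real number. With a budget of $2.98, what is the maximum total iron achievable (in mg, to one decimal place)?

Iron per dollar: eggs 2.444, banana 1.25, sweet potato 1.167, canned tuna 0.75, Greek yogurt 0.16.
With no serving limits, spend the whole cost allowance on eggs: $2.98 / $0.45 × 1.1 mg = 7.3 mg.

7.3 mg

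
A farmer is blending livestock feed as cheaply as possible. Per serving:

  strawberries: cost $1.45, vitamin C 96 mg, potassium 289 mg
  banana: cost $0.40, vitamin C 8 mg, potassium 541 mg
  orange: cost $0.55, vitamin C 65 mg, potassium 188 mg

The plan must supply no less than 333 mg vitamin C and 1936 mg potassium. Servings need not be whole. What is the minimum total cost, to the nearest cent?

For a min-cost LP with two ≥-constraints, a basic feasible solution has at most two positive variables.
strawberries only: max(333/96, 1936/289) = 6.699 servings → $9.71.
banana only: max(333/8, 1936/541) = 41.62 servings → $16.65.
orange only: max(333/65, 1936/188) = 10.3 servings → $5.66.
strawberries + banana with both tight: 3.318 servings and 1.806 servings → $5.53.
strawberries + orange with both targets exact would need a negative amount; discard.
banana + orange with both tight: 1.879 servings and 4.892 servings → $3.44.
So the least-cost plan costs $3.44.

$3.44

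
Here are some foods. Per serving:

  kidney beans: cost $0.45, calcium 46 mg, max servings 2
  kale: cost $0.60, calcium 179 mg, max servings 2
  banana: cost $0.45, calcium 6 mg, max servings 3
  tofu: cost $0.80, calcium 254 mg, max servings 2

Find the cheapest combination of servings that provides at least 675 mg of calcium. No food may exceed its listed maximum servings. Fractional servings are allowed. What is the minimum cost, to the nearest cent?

$2.16

Cost per mg of calcium: tofu $0.0031, kale $0.0034, kidney beans $0.0098, banana $0.0750.
Take 2 servings of tofu: +508.0 mg calcium for $1.60 (total $1.60, still need 167.0 mg).
Take 0.933 servings of kale: +167.0 mg calcium for $0.56 (total $2.16, still need 0.0 mg).
Greedy by cheapest-per-mg is optimal for a single linear constraint, so the minimum cost is $2.16.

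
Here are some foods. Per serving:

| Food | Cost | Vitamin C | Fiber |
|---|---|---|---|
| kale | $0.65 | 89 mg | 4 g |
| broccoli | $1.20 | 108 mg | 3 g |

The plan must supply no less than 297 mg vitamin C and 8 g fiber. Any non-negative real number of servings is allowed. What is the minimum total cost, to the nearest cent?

At the optimum either one food covers both requirements or two foods hit both targets exactly; no other combination can be cheaper.
kale only: max(297/89, 8/4) = 3.337 servings → $2.17.
broccoli only: max(297/108, 8/3) = 2.75 servings → $3.30.
kale + broccoli: intersection lies outside the first quadrant.
The minimum over all feasible corners is $2.17.

$2.17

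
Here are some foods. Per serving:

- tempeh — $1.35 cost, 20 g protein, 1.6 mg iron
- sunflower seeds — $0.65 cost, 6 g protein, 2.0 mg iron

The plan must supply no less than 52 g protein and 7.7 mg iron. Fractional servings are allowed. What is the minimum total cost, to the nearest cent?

Two binding constraints pin down two serving amounts, so the optimal mix uses at most two foods. The candidates are each food alone (scaled to the tighter of protein/iron) and each pair with both constraints tight.
tempeh only: max(52/20, 7.7/1.6) = 4.812 servings → $6.50.
sunflower seeds only: max(52/6, 7.7/2.0) = 8.667 servings → $5.63.
tempeh + sunflower seeds with both tight: 1.901 servings and 2.329 servings → $4.08.
Cheapest feasible corner: $4.08.

$4.08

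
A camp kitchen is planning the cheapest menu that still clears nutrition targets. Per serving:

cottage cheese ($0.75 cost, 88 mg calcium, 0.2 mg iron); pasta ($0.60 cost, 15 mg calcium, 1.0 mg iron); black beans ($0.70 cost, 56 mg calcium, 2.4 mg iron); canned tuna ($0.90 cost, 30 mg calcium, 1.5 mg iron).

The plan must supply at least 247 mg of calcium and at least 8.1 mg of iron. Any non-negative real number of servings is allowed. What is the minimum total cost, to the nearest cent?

$2.84

cottage cheese only: max(247/88, 8.1/0.2) = 40.5 servings → $30.38.
pasta only: max(247/15, 8.1/1.0) = 16.47 servings → $9.88.
black beans only: max(247/56, 8.1/2.4) = 4.411 servings → $3.09.
canned tuna only: max(247/30, 8.1/1.5) = 8.233 servings → $7.41.
cottage cheese + pasta with both tight: 1.476 servings and 7.805 servings → $5.79.
cottage cheese + black beans with both tight: 0.696 servings and 3.317 servings → $2.84.
cottage cheese + canned tuna with both tight: 1.012 servings and 5.265 servings → $5.50.
pasta + black beans with both targets exact would need a negative amount; discard.
pasta + canned tuna with both targets exact would need a negative amount; discard.
black beans + canned tuna: the both-tight solution has a negative serving — not a feasible corner.
So the least-cost plan costs $2.84.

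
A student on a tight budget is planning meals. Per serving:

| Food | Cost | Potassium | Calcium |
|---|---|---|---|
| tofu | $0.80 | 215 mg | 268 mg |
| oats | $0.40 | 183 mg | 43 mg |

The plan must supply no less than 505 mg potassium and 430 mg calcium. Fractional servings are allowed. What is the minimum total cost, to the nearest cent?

$1.58

Two binding constraints pin down two serving amounts, so the optimal mix uses at most two foods. The candidates are each food alone (scaled to the tighter of potassium/calcium) and each pair with both constraints tight.
tofu only: max(505/215, 430/268) = 2.349 servings → $1.88.
oats only: max(505/183, 430/43) = 10 servings → $4.00.
tofu + oats with both tight: 1.432 servings and 1.078 servings → $1.58.
So the least-cost plan costs $1.58.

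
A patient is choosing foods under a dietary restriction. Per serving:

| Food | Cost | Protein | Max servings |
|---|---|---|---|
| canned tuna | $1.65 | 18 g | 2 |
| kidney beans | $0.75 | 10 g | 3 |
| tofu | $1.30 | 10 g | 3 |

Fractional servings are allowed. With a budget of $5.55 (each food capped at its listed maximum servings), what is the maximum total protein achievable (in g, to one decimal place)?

Protein per dollar: kidney beans 13.33, canned tuna 10.91, tofu 7.692.
Take 3 servings of kidney beans: spends $2.25, +30.0 g protein (running total 30.0 g).
Take 2 servings of canned tuna: spends $3.30, +36.0 g protein (running total 66.0 g).
Greedy by best ratio exhausts the cost allowance optimally: 66.0 g.

66.0 g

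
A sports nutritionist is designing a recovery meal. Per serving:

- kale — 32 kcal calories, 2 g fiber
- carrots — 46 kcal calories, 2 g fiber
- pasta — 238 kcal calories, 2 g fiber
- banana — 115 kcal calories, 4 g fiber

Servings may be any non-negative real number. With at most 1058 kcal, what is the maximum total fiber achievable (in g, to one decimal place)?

66.1 g

Fiber per kcal: kale 0.0625, carrots 0.04348, banana 0.03478, pasta 0.008403.
With no serving limits, spend the whole calories allowance on kale: 1058 kcal / 32 kcal × 2 g = 66.1 g.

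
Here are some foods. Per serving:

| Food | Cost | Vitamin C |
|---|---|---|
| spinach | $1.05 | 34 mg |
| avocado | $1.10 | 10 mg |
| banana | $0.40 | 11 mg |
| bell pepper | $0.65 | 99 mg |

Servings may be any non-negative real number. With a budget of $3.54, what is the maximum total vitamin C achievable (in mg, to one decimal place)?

539.2 mg

Vitamin C per dollar: bell pepper 152.3, spinach 32.38, banana 27.5, avocado 9.091.
With no serving limits, spend the whole cost allowance on bell pepper: $3.54 / $0.65 × 99 mg = 539.2 mg.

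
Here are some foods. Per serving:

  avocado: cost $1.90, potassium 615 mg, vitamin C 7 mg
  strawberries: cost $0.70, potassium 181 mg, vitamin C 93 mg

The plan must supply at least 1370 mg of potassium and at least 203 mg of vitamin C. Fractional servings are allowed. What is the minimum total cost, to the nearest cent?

With two linear requirements the optimum uses one or two foods; enumerate the corners.
avocado only: max(1370/615, 203/7) = 29 servings → $55.10.
strawberries only: max(1370/181, 203/93) = 7.569 servings → $5.30.
avocado + strawberries with both tight: 1.621 servings and 2.061 servings → $4.52.
Cheapest feasible corner: $4.52.

$4.52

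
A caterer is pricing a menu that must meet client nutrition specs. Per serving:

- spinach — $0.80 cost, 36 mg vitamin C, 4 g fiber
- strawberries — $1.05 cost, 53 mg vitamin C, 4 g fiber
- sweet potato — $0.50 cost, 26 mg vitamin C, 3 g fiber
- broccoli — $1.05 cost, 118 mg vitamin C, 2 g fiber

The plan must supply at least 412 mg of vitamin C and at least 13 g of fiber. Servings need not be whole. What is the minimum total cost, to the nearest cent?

$4.30

Two binding constraints pin down two serving amounts, so the optimal mix uses at most two foods. The candidates are each food alone (scaled to the tighter of vitamin C/fiber) and each pair with both constraints tight.
spinach only: max(412/36, 13/4) = 11.44 servings → $9.16.
strawberries only: max(412/53, 13/4) = 7.774 servings → $8.16.
sweet potato only: max(412/26, 13/3) = 15.85 servings → $7.92.
broccoli only: max(412/118, 13/2) = 6.5 servings → $6.83.
spinach + strawberries with both targets exact would need a negative amount; discard.
spinach + sweet potato with both targets exact would need a negative amount; discard.
spinach + broccoli with both tight: 1.775 servings and 2.95 servings → $4.52.
strawberries + sweet potato: the both-tight solution has a negative serving — not a feasible corner.
strawberries + broccoli with both tight: 1.94 servings and 2.62 servings → $4.79.
sweet potato + broccoli with both tight: 2.351 servings and 2.974 servings → $4.30.
The minimum over all feasible corners is $4.30.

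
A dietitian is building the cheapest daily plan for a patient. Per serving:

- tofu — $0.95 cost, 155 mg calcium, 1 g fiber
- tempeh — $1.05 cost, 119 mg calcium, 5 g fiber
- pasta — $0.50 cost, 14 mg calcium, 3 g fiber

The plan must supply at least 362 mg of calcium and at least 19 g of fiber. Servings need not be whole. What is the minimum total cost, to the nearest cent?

Compare the cost at each extreme point of the feasible region.
tofu only: max(362/155, 19/1) = 19 servings → $18.05.
tempeh only: max(362/119, 19/5) = 3.8 servings → $3.99.
pasta only: max(362/14, 19/3) = 25.86 servings → $12.93.
tofu + tempeh: intersection lies outside the first quadrant.
tofu + pasta with both tight: 1.818 servings and 5.727 servings → $4.59.
tempeh + pasta with both tight: 2.857 servings and 1.571 servings → $3.79.
So the least-cost plan costs $3.79.

$3.79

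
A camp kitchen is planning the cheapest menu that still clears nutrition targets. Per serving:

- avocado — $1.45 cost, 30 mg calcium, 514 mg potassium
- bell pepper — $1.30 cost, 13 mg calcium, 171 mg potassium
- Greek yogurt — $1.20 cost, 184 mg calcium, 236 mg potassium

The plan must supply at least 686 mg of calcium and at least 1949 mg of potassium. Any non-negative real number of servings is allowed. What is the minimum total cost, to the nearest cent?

At the optimum either one food covers both requirements or two foods hit both targets exactly; no other combination can be cheaper.
avocado only: max(686/30, 1949/514) = 22.87 servings → $33.16.
bell pepper only: max(686/13, 1949/171) = 52.77 servings → $68.60.
Greek yogurt only: max(686/184, 1949/236) = 8.258 servings → $9.91.
avocado + bell pepper: intersection lies outside the first quadrant.
avocado + Greek yogurt with both tight: 2.248 servings and 3.362 servings → $7.29.
bell pepper + Greek yogurt with both tight: 6.928 servings and 3.239 servings → $12.89.
So the least-cost plan costs $7.29.

$7.29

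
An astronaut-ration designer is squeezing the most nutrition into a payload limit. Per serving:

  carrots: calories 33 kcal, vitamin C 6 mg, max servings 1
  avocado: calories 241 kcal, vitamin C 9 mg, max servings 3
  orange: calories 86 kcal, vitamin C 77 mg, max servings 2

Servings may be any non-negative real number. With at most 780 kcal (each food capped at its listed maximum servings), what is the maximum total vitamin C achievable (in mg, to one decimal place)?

Vitamin C per kcal: orange 0.8953, carrots 0.1818, avocado 0.03734.
Take 2 servings of orange: uses 172 kcal, +154.0 mg vitamin C (running total 154.0 mg).
Take 1 serving of carrots: uses 33 kcal, +6.0 mg vitamin C (running total 160.0 mg).
Take 2.386 servings of avocado: uses 575 kcal, +21.5 mg vitamin C (running total 181.5 mg).
Filling greedily by vitamin C-per-kcal is optimal for one linear limit, giving 181.5 mg.

181.5 mg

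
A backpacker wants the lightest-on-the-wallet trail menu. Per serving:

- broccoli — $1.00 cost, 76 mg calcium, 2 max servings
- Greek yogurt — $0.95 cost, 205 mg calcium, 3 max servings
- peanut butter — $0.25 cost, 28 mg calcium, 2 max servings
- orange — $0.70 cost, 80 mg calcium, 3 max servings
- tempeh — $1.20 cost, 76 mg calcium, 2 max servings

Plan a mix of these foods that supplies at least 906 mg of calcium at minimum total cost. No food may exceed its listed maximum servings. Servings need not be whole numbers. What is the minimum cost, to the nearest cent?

Cost per mg of calcium: Greek yogurt $0.0046, orange $0.0088, peanut butter $0.0089, broccoli $0.0132, tempeh $0.0158.
Take 3 servings of Greek yogurt: +615.0 mg calcium for $2.85 (total $2.85, still need 291.0 mg).
Take 3 servings of orange: +240.0 mg calcium for $2.10 (total $4.95, still need 51.0 mg).
Take 1.821 servings of peanut butter: +51.0 mg calcium for $0.46 (total $5.41, still need 0.0 mg).
Filling from the cheapest source first is optimal under one linear minimum: $5.41.

$5.41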